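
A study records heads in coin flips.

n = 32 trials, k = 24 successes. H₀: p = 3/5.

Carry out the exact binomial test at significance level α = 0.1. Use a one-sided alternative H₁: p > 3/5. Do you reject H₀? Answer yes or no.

reject H₀: yes

Exact binomial: n=32, k=24, p₀=3/5=0.6000
P(X≥24) from Σ C(n,i)·p₀^i·(1−p₀)^(n−i)
p-value (one-sided, H₁ greater) = 0.05748
At α=0.1: p < α → reject H₀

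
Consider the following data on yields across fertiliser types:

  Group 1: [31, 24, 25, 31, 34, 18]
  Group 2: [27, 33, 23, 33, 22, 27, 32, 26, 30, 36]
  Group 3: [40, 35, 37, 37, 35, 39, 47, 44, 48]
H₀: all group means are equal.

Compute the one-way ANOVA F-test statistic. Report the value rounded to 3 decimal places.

Group means [27.17, 28.90, 40.22], grand mean 32.560
SSB = Σnᵢ(x̄ᵢ−x̄)² = 836.871; SSW = ΣΣ(x−x̄ᵢ)² = 565.289
MSB = 836.871/2 = 418.4356; MSW = 565.289/22 = 25.6949
F = MSB/MSW = 16.2847
df = (2, 22)

test statistic = 16.285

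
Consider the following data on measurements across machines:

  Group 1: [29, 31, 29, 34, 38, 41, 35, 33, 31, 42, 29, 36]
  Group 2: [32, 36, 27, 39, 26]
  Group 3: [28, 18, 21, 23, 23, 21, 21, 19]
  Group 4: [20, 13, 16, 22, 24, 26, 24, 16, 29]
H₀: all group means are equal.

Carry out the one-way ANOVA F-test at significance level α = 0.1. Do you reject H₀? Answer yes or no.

Group means [34.00, 32.00, 21.75, 21.11], grand mean 27.412
SSB = Σnᵢ(x̄ᵢ−x̄)² = 1239.846; SSW = ΣΣ(x−x̄ᵢ)² = 642.389
MSB = 1239.846/3 = 413.2821; MSW = 642.389/30 = 21.4130
F = MSB/MSW = 19.3006
df = (3, 30)
p-value (upper-tail) = 0.00000
At α=0.1: p < α → reject H₀

reject H₀: yes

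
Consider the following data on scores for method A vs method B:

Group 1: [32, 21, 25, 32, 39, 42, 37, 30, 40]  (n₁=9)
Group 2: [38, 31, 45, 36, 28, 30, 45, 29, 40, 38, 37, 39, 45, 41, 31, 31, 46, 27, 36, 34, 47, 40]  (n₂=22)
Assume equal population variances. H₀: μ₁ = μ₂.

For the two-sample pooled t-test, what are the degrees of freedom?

degrees of freedom = 29

df = n₁ + n₂ − 2 = 9 + 22 − 2 = 29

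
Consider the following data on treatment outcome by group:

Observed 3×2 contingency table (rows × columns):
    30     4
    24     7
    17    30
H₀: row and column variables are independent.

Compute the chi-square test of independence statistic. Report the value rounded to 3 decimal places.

Row totals [34, 31, 47], col totals [71, 41], n=112
χ² = (30−21.55)²/21.55 + (4−12.45)²/12.45 + (24−19.65)²/19.65 + (7−11.35)²/11.35 + (17−29.79)²/29.79 + (30−17.21)²/17.21 = 26.6791
df = 2

test statistic = 26.679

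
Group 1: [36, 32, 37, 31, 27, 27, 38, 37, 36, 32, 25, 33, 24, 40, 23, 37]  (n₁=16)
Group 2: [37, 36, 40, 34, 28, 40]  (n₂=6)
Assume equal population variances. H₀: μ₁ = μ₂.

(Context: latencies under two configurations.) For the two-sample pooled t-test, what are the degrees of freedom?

degrees of freedom = 20

df = n₁ + n₂ − 2 = 16 + 6 − 2 = 20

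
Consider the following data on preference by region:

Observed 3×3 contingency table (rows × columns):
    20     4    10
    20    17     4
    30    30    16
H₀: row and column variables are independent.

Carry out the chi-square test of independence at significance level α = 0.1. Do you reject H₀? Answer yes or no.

reject H₀: yes

Row totals [34, 41, 76], col totals [70, 51, 30], n=151
χ² = (20−15.76)²/15.76 + (4−11.48)²/11.48 + (10−6.75)²/6.75 + (20−19.01)²/19.01 + (17−13.85)²/13.85 + (4−8.15)²/8.15 + (30−35.23)²/35.23 + (30−25.67)²/25.67 + (16−15.10)²/15.10 = 12.0162
df = 4
p-value (upper-tail) = 0.01723
At α=0.1: p < α → reject H₀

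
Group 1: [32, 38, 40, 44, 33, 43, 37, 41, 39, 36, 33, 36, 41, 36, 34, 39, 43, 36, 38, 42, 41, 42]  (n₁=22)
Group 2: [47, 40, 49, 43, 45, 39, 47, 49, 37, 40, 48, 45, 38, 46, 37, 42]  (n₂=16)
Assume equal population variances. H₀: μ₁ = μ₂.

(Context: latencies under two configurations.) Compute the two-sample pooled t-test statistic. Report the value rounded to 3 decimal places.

test statistic = -3.825

x̄₁=38.364, s₁=3.566, n₁=22
x̄₂=43.250, s₂=4.297, n₂=16
s_p² = [21·3.566² + 15·4.297²]/36 = 15.1136
SE = √(s_p²·(1/22+1/16)) = 1.2773
t = (38.364−43.250)/1.2773 = -3.8254
df = 36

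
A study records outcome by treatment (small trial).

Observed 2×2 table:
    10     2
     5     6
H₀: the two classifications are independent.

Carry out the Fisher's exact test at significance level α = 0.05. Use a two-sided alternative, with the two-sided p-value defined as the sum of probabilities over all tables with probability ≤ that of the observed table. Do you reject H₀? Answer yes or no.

Margins: r₁=12, r₂=11, c₁=15, c₂=8, n=23
p_obs = C(12,10)·C(11,5)/C(23,15); sum pmf over tables with pmf ≤ p_obs
p-value (two-sided) = 0.08938
At α=0.05: p ≥ α → fail to reject H₀

reject H₀: no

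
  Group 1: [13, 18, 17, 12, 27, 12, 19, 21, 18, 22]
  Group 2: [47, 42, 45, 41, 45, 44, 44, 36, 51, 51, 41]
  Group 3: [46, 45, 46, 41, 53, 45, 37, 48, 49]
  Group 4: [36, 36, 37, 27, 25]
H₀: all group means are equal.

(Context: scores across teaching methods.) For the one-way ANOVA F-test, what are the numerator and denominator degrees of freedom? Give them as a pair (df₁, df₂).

k = 4 groups, N = 35 total
df = (k−1, N−k) = (4−1, 35−4) = (3, 31)

degrees of freedom = [3, 31]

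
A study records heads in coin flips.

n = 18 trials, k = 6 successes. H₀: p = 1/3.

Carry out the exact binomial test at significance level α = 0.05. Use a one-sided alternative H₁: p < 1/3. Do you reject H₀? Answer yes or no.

reject H₀: no

Exact binomial: n=18, k=6, p₀=1/3=0.3333
P(X≤6) from Σ C(n,i)·p₀^i·(1−p₀)^(n−i)
p-value (one-sided, H₁ less) = 0.60851
At α=0.05: p ≥ α → fail to reject H₀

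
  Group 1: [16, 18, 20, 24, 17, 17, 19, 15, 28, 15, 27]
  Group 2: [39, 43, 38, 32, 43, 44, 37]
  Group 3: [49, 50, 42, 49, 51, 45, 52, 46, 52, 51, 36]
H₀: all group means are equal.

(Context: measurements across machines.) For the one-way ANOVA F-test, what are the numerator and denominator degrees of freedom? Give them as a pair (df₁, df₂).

k = 3 groups, N = 29 total
df = (k−1, N−k) = (3−1, 29−3) = (2, 26)

degrees of freedom = [2, 26]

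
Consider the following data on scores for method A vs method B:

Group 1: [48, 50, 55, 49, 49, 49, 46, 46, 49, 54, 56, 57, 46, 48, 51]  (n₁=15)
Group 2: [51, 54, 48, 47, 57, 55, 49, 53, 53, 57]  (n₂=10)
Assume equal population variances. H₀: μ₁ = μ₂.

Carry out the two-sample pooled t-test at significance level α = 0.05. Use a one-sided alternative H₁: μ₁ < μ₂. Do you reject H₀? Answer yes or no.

x̄₁=50.200, s₁=3.649, n₁=15
x̄₂=52.400, s₂=3.565, n₂=10
s_p² = [14·3.649² + 9·3.565²]/23 = 13.0783
SE = √(s_p²·(1/15+1/10)) = 1.4764
t = (50.200−52.400)/1.4764 = -1.4901
df = 23
p-value (one-sided, H₁ less) = 0.07489
At α=0.05: p ≥ α → fail to reject H₀

reject H₀: no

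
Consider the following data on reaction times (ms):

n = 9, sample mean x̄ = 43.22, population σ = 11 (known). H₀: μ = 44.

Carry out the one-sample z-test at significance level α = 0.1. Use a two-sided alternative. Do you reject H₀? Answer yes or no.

reject H₀: no

SE = σ/√n = 11/√9 = 3.6667
z = (x̄−μ₀)/SE = (43.22−44)/3.6667 = -0.2127
p-value (two-sided) = 0.83154
At α=0.1: p ≥ α → fail to reject H₀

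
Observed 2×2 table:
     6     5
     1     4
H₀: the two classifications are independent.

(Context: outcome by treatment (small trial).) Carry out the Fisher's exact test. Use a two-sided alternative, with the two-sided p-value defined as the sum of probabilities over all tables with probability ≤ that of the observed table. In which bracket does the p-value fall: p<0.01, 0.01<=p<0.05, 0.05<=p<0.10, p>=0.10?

p-value bracket: p>=0.10

Margins: r₁=11, r₂=5, c₁=7, c₂=9, n=16
p_obs = C(11,6)·C(5,1)/C(16,7); sum pmf over tables with pmf ≤ p_obs
p-value (two-sided) = 0.30769
→ bracket: p>=0.10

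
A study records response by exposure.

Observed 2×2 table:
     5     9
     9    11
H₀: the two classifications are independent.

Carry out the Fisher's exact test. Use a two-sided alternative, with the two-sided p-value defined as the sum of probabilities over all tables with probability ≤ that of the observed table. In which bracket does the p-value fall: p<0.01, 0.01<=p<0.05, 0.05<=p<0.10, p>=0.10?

p-value bracket: p>=0.10

Margins: r₁=14, r₂=20, c₁=14, c₂=20, n=34
p_obs = C(14,5)·C(20,9)/C(34,14); sum pmf over tables with pmf ≤ p_obs
p-value (two-sided) = 0.72824
→ bracket: p>=0.10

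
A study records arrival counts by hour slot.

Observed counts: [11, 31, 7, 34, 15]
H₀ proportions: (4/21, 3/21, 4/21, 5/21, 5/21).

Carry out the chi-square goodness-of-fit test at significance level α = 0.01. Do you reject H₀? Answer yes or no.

reject H₀: yes

n = 98; E_i = n·p_i = [18.67, 14.00, 18.67, 23.33, 23.33]
χ² = (11−18.67)²/18.67 + (31−14.00)²/14.00 + (7−18.67)²/18.67 + (34−23.33)²/23.33 + (15−23.33)²/23.33 = 38.9357
df = 4
p-value (upper-tail) = 0.00000
At α=0.01: p < α → reject H₀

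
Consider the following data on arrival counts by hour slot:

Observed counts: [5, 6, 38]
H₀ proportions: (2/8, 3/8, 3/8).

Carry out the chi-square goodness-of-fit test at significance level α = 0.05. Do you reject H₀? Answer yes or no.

reject H₀: yes

n = 49; E_i = n·p_i = [12.25, 18.38, 18.38]
χ² = (5−12.25)²/12.25 + (6−18.38)²/18.38 + (38−18.38)²/18.38 = 33.5850
df = 2
p-value (upper-tail) = 0.00000
At α=0.05: p < α → reject H₀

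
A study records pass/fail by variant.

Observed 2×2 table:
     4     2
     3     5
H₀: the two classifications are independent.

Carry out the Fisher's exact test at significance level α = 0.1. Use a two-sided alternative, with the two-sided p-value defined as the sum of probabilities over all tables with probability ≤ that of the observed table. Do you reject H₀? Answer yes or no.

reject H₀: no

Margins: r₁=6, r₂=8, c₁=7, c₂=7, n=14
p_obs = C(6,4)·C(8,3)/C(14,7); sum pmf over tables with pmf ≤ p_obs
p-value (two-sided) = 0.59207
At α=0.1: p ≥ α → fail to reject H₀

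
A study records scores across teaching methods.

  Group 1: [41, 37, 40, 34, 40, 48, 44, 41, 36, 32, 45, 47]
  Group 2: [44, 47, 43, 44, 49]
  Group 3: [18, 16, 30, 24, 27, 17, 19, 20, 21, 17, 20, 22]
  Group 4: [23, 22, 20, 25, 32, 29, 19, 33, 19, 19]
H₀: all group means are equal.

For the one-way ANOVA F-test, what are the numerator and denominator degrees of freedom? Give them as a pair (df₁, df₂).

degrees of freedom = [3, 35]

k = 4 groups, N = 39 total
df = (k−1, N−k) = (4−1, 39−4) = (3, 35)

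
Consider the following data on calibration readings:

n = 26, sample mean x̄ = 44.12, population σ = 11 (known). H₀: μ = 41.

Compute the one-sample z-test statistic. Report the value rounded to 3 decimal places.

test statistic = 1.446

SE = σ/√n = 11/√26 = 2.1573
z = (x̄−μ₀)/SE = (44.12−41)/2.1573 = 1.4463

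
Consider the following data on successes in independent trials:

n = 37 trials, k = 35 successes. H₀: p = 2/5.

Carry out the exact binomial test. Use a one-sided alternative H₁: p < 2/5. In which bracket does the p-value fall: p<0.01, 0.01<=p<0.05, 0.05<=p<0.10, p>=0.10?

p-value bracket: p>=0.10

Exact binomial: n=37, k=35, p₀=2/5=0.4000
P(X≤35) from Σ C(n,i)·p₀^i·(1−p₀)^(n−i)
p-value (one-sided, H₁ less) = 1.00000
→ bracket: p>=0.10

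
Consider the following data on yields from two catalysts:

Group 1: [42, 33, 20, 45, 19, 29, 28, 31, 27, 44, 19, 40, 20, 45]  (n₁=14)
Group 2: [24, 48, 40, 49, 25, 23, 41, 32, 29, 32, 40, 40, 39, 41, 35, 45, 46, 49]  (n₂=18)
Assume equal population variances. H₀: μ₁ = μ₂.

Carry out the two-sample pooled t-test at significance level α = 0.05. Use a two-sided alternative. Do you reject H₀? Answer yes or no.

x̄₁=31.571, s₁=10.082, n₁=14
x̄₂=37.667, s₂=8.527, n₂=18
s_p² = [13·10.082² + 17·8.527²]/30 = 85.2476
SE = √(s_p²·(1/14+1/18)) = 3.2902
t = (31.571−37.667)/3.2902 = -1.8526
df = 30
p-value (two-sided) = 0.07381
At α=0.05: p ≥ α → fail to reject H₀

reject H₀: no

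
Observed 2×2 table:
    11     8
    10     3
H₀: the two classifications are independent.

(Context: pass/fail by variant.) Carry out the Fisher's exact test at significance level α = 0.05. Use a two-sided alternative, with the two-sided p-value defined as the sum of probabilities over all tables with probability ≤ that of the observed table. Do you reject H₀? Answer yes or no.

Margins: r₁=19, r₂=13, c₁=21, c₂=11, n=32
p_obs = C(19,11)·C(13,10)/C(32,21); sum pmf over tables with pmf ≤ p_obs
p-value (two-sided) = 0.45013
At α=0.05: p ≥ α → fail to reject H₀

reject H₀: no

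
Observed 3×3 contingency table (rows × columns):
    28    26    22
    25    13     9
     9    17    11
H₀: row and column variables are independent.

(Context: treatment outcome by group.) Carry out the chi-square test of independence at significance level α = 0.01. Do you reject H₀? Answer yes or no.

Row totals [76, 47, 37], col totals [62, 56, 42], n=160
χ² = (28−29.45)²/29.45 + (26−26.60)²/26.60 + (22−19.95)²/19.95 + (25−18.21)²/18.21 + (13−16.45)²/16.45 + (9−12.34)²/12.34 + (9−14.34)²/14.34 + (17−12.95)²/12.95 + (11−9.71)²/9.71 = 7.8759
df = 4
p-value (upper-tail) = 0.09623
At α=0.01: p ≥ α → fail to reject H₀

reject H₀: no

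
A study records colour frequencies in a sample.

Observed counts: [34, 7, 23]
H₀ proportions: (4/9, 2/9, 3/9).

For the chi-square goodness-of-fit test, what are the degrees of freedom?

df = k − 1 = 3 − 1 = 2

degrees of freedom = 2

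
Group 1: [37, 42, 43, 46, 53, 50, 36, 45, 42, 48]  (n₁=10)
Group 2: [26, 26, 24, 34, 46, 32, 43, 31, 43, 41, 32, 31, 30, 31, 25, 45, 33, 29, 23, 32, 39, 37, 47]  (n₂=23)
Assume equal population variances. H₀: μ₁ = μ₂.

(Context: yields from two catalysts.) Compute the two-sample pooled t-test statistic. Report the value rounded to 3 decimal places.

test statistic = 3.972

x̄₁=44.200, s₁=5.371, n₁=10
x̄₂=33.913, s₂=7.354, n₂=23
s_p² = [9·5.371² + 22·7.354²]/31 = 46.7557
SE = √(s_p²·(1/10+1/23)) = 2.5901
t = (44.200−33.913)/2.5901 = 3.9717
df = 31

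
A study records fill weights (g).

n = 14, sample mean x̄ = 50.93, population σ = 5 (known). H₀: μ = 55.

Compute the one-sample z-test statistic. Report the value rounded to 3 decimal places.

test statistic = -3.046

SE = σ/√n = 5/√14 = 1.3363
z = (x̄−μ₀)/SE = (50.93−55)/1.3363 = -3.0457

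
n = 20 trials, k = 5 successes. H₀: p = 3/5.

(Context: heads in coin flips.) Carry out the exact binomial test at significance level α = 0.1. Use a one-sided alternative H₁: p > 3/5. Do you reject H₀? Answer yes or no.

reject H₀: no

Exact binomial: n=20, k=5, p₀=3/5=0.6000
P(X≥5) from Σ C(n,i)·p₀^i·(1−p₀)^(n−i)
p-value (one-sided, H₁ greater) = 0.99968
At α=0.1: p ≥ α → fail to reject H₀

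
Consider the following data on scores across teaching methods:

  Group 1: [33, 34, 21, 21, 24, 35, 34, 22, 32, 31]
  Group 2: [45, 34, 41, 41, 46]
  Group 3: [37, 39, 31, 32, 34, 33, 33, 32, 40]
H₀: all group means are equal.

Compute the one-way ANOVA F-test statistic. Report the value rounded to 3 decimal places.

test statistic = 11.801

Group means [28.70, 41.40, 34.56], grand mean 33.542
SSB = Σnᵢ(x̄ᵢ−x̄)² = 552.436; SSW = ΣΣ(x−x̄ᵢ)² = 491.522
MSB = 552.436/2 = 276.2181; MSW = 491.522/21 = 23.4058
F = MSB/MSW = 11.8013
df = (2, 21)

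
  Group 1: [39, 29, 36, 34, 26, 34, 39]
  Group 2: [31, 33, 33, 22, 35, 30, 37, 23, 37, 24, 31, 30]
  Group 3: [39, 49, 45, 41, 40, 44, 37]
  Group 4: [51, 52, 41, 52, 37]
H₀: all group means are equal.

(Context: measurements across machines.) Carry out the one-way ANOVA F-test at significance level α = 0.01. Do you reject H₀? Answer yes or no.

reject H₀: yes

Group means [33.86, 30.50, 42.14, 46.60], grand mean 36.484
SSB = Σnᵢ(x̄ᵢ−x̄)² = 1213.828; SSW = ΣΣ(x−x̄ᵢ)² = 733.914
MSB = 1213.828/3 = 404.6092; MSW = 733.914/27 = 27.1820
F = MSB/MSW = 14.8852
df = (3, 27)
p-value (upper-tail) = 0.00001
At α=0.01: p < α → reject H₀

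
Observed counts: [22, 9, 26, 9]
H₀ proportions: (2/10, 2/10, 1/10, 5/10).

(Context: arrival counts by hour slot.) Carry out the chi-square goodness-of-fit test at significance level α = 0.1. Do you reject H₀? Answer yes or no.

n = 66; E_i = n·p_i = [13.20, 13.20, 6.60, 33.00]
χ² = (22−13.20)²/13.20 + (9−13.20)²/13.20 + (26−6.60)²/6.60 + (9−33.00)²/33.00 = 81.6818
df = 3
p-value (upper-tail) = 0.00000
At α=0.1: p < α → reject H₀

reject H₀: yes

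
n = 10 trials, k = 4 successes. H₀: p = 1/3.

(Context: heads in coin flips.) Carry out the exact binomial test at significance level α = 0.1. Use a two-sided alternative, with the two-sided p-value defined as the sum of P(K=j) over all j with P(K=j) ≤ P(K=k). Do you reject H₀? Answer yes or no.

Exact binomial: n=10, k=4, p₀=1/3=0.3333
P(X=j) = C(n,j)·p₀^j·(1−p₀)^(n−j); p = Σ P(X=j) over j with P(X=j) ≤ P(X=4)
p-value (two-sided) = 0.73988
At α=0.1: p ≥ α → fail to reject H₀

reject H₀: no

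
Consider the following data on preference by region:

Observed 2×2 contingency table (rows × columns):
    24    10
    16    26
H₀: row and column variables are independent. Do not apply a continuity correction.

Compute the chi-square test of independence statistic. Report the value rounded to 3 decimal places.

Row totals [34, 42], col totals [40, 36], n=76
χ² = (24−17.89)²/17.89 + (10−16.11)²/16.11 + (16−22.11)²/22.11 + (26−19.89)²/19.89 = 7.9572
df = 1

test statistic = 7.957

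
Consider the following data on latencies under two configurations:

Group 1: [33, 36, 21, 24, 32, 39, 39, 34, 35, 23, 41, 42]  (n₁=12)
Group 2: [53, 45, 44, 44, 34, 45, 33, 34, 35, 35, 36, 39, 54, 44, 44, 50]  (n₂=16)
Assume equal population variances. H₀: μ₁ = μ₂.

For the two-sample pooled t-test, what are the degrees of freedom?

df = n₁ + n₂ − 2 = 12 + 16 − 2 = 26

degrees of freedom = 26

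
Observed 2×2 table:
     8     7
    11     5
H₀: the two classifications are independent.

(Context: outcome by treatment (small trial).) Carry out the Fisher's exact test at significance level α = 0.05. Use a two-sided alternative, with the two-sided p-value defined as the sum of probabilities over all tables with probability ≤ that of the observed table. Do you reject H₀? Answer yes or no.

reject H₀: no

Margins: r₁=15, r₂=16, c₁=19, c₂=12, n=31
p_obs = C(15,8)·C(16,11)/C(31,19); sum pmf over tables with pmf ≤ p_obs
p-value (two-sided) = 0.47255
At α=0.05: p ≥ α → fail to reject H₀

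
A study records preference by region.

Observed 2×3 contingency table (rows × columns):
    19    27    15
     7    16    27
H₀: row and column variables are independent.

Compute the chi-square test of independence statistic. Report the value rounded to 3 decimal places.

test statistic = 10.797

Row totals [61, 50], col totals [26, 43, 42], n=111
χ² = (19−14.29)²/14.29 + (27−23.63)²/23.63 + (15−23.08)²/23.08 + (7−11.71)²/11.71 + (16−19.37)²/19.37 + (27−18.92)²/18.92 = 10.7969
df = 2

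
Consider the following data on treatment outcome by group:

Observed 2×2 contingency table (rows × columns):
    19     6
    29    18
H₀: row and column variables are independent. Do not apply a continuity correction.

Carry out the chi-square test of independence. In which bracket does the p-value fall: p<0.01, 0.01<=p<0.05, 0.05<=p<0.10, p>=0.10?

p-value bracket: p>=0.10

Row totals [25, 47], col totals [48, 24], n=72
χ² = (19−16.67)²/16.67 + (6−8.33)²/8.33 + (29−31.33)²/31.33 + (18−15.67)²/15.67 = 1.5013
df = 1
p-value (upper-tail) = 0.22048
→ bracket: p>=0.10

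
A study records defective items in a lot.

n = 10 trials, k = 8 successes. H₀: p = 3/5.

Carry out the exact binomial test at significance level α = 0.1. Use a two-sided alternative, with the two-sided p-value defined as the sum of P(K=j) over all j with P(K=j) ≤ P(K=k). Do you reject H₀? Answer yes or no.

reject H₀: no

Exact binomial: n=10, k=8, p₀=3/5=0.6000
P(X=j) = C(n,j)·p₀^j·(1−p₀)^(n−j); p = Σ P(X=j) over j with P(X=j) ≤ P(X=8)
p-value (two-sided) = 0.33353
At α=0.1: p ≥ α → fail to reject H₀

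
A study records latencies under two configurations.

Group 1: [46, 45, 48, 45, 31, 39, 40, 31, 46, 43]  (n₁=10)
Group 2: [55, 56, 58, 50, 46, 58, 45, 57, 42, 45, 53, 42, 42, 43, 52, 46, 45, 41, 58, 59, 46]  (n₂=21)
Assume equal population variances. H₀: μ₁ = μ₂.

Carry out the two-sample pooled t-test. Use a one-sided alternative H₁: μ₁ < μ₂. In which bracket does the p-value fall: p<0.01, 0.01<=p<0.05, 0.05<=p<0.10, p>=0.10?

x̄₁=41.400, s₁=6.132, n₁=10
x̄₂=49.476, s₂=6.462, n₂=21
s_p² = [9·6.132² + 20·6.462²]/29 = 40.4703
SE = √(s_p²·(1/10+1/21)) = 2.4442
t = (41.400−49.476)/2.4442 = -3.3042
df = 29
p-value (one-sided, H₁ less) = 0.00127
→ bracket: p<0.01

p-value bracket: p<0.01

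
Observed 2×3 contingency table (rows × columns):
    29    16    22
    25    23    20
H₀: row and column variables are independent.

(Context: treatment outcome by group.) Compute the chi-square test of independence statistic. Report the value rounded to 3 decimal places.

test statistic = 1.641

Row totals [67, 68], col totals [54, 39, 42], n=135
χ² = (29−26.80)²/26.80 + (16−19.36)²/19.36 + (22−20.84)²/20.84 + (25−27.20)²/27.20 + (23−19.64)²/19.64 + (20−21.16)²/21.16 = 1.6406
df = 2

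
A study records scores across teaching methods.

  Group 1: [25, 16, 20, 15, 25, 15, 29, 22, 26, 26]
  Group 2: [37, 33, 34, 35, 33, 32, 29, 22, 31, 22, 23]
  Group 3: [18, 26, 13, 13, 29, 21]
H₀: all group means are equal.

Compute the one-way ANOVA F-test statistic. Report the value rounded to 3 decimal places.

Group means [21.90, 30.09, 20.00], grand mean 24.815
SSB = Σnᵢ(x̄ᵢ−x̄)² = 530.265; SSW = ΣΣ(x−x̄ᵢ)² = 747.809
MSB = 530.265/2 = 265.1325; MSW = 747.809/24 = 31.1587
F = MSB/MSW = 8.5091
df = (2, 24)

test statistic = 8.509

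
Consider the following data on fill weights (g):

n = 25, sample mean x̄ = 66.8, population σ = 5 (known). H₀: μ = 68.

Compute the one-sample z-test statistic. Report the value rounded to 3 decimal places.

test statistic = -1.200

SE = σ/√n = 5/√25 = 1.0000
z = (x̄−μ₀)/SE = (66.8−68)/1.0000 = -1.2000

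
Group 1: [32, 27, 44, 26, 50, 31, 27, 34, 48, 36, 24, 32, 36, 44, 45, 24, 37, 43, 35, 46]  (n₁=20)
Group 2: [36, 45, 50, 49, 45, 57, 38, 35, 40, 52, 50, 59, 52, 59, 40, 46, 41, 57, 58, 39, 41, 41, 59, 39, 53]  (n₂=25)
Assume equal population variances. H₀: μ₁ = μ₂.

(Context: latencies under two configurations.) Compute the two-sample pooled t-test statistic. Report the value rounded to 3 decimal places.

x̄₁=36.050, s₁=8.306, n₁=20
x̄₂=47.240, s₂=8.033, n₂=25
s_p² = [19·8.306² + 24·8.033²]/43 = 66.5002
SE = √(s_p²·(1/20+1/25)) = 2.4464
t = (36.050−47.240)/2.4464 = -4.5740
df = 43

test statistic = -4.574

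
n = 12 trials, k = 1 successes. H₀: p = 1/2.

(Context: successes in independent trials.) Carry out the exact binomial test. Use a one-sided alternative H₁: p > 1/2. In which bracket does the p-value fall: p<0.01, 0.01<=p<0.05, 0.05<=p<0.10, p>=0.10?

p-value bracket: p>=0.10

Exact binomial: n=12, k=1, p₀=1/2=0.5000
P(X≥1) from Σ C(n,i)·p₀^i·(1−p₀)^(n−i)
p-value (one-sided, H₁ greater) = 0.99976
→ bracket: p>=0.10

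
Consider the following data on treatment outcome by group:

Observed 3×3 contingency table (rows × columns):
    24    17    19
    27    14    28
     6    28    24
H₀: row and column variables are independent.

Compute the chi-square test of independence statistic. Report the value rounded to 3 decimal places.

Row totals [60, 69, 58], col totals [57, 59, 71], n=187
χ² = (24−18.29)²/18.29 + (17−18.93)²/18.93 + (19−22.78)²/22.78 + (27−21.03)²/21.03 + (14−21.77)²/21.77 + (28−26.20)²/26.20 + (6−17.68)²/17.68 + (28−18.30)²/18.30 + (24−22.02)²/22.02 = 20.2339
df = 4

test statistic = 20.234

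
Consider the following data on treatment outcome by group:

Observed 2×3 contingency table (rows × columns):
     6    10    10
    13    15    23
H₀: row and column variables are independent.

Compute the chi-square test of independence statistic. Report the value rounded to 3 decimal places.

test statistic = 0.652

Row totals [26, 51], col totals [19, 25, 33], n=77
χ² = (6−6.42)²/6.42 + (10−8.44)²/8.44 + (10−11.14)²/11.14 + (13−12.58)²/12.58 + (15−16.56)²/16.56 + (23−21.86)²/21.86 = 0.6520
df = 2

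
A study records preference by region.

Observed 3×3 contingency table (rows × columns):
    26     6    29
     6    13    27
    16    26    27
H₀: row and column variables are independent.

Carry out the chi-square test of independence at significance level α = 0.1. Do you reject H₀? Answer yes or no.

reject H₀: yes

Row totals [61, 46, 69], col totals [48, 45, 83], n=176
χ² = (26−16.64)²/16.64 + (6−15.60)²/15.60 + (29−28.77)²/28.77 + (6−12.55)²/12.55 + (13−11.76)²/11.76 + (27−21.69)²/21.69 + (16−18.82)²/18.82 + (26−17.64)²/17.64 + (27−32.54)²/32.54 = 21.3454
df = 4
p-value (upper-tail) = 0.00027
At α=0.1: p < α → reject H₀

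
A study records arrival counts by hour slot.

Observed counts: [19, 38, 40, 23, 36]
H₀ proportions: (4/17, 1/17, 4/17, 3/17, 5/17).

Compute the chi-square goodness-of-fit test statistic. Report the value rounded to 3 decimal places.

n = 156; E_i = n·p_i = [36.71, 9.18, 36.71, 27.53, 45.88]
χ² = (19−36.71)²/36.71 + (38−9.18)²/9.18 + (40−36.71)²/36.71 + (23−27.53)²/27.53 + (36−45.88)²/45.88 = 102.2456
df = 4

test statistic = 102.246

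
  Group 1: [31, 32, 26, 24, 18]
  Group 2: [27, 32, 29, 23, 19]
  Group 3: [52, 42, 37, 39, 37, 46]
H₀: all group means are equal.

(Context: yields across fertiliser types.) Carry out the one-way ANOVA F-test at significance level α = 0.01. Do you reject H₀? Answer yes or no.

reject H₀: yes

Group means [26.20, 26.00, 42.17], grand mean 32.125
SSB = Σnᵢ(x̄ᵢ−x̄)² = 968.117; SSW = ΣΣ(x−x̄ᵢ)² = 407.633
MSB = 968.117/2 = 484.0583; MSW = 407.633/13 = 31.3564
F = MSB/MSW = 15.4373
df = (2, 13)
p-value (upper-tail) = 0.00037
At α=0.01: p < α → reject H₀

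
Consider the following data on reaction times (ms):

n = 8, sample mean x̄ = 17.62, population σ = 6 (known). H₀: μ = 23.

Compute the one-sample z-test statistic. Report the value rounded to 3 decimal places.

SE = σ/√n = 6/√8 = 2.1213
z = (x̄−μ₀)/SE = (17.62−23)/2.1213 = -2.5362

test statistic = -2.536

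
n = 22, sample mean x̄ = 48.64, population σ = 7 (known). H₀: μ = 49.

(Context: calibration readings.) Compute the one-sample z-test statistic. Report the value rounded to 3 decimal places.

test statistic = -0.241

SE = σ/√n = 7/√22 = 1.4924
z = (x̄−μ₀)/SE = (48.64−49)/1.4924 = -0.2412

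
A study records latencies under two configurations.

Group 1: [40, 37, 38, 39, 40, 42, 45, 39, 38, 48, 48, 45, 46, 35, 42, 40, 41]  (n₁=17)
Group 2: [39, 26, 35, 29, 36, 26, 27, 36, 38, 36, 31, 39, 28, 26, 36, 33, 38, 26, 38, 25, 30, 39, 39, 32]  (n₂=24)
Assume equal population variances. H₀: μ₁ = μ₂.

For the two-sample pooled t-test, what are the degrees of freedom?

df = n₁ + n₂ − 2 = 17 + 24 − 2 = 39

degrees of freedom = 39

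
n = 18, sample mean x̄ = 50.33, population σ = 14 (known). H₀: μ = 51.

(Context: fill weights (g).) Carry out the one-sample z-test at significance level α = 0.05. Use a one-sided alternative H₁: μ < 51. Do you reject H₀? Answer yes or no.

SE = σ/√n = 14/√18 = 3.2998
z = (x̄−μ₀)/SE = (50.33−51)/3.2998 = -0.2030
p-value (one-sided, H₁ less) = 0.41955
At α=0.05: p ≥ α → fail to reject H₀

reject H₀: no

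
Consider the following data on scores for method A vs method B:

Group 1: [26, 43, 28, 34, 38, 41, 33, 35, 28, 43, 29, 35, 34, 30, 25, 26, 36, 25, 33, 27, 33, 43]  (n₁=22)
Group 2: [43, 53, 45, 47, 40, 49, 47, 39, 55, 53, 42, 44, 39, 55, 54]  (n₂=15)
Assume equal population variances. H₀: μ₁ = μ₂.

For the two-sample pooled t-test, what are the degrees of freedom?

df = n₁ + n₂ − 2 = 22 + 15 − 2 = 35

degrees of freedom = 35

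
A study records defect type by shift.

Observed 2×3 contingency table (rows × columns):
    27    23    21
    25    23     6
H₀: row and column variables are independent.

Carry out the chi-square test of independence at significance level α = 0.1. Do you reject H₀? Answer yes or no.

reject H₀: yes

Row totals [71, 54], col totals [52, 46, 27], n=125
χ² = (27−29.54)²/29.54 + (23−26.13)²/26.13 + (21−15.34)²/15.34 + (25−22.46)²/22.46 + (23−19.87)²/19.87 + (6−11.66)²/11.66 = 6.2132
df = 2
p-value (upper-tail) = 0.04475
At α=0.1: p < α → reject H₀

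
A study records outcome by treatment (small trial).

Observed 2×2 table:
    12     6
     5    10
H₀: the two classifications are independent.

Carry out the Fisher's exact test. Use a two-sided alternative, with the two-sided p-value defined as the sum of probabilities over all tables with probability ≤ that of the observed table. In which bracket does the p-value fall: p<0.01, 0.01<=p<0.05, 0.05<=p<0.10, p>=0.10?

Margins: r₁=18, r₂=15, c₁=17, c₂=16, n=33
p_obs = C(18,12)·C(15,5)/C(33,17); sum pmf over tables with pmf ≤ p_obs
p-value (two-sided) = 0.08441
→ bracket: 0.05<=p<0.10

p-value bracket: 0.05<=p<0.10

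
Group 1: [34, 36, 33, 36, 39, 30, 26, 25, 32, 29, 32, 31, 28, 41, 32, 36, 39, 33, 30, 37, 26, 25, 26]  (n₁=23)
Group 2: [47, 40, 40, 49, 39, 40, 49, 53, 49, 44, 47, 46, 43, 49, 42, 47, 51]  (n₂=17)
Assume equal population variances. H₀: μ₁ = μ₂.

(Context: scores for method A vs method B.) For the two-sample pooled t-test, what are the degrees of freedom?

degrees of freedom = 38

df = n₁ + n₂ − 2 = 23 + 17 − 2 = 38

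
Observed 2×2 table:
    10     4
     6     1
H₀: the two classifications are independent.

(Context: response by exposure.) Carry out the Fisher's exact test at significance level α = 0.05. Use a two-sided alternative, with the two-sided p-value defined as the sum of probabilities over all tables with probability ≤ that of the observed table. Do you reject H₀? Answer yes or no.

Margins: r₁=14, r₂=7, c₁=16, c₂=5, n=21
p_obs = C(14,10)·C(7,6)/C(21,16); sum pmf over tables with pmf ≤ p_obs
p-value (two-sided) = 0.62436
At α=0.05: p ≥ α → fail to reject H₀

reject H₀: no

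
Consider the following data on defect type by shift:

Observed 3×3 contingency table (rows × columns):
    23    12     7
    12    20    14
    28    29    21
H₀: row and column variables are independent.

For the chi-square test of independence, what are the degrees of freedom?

df = (r−1)(c−1) = (3−1)·(3−1) = 4

degrees of freedom = 4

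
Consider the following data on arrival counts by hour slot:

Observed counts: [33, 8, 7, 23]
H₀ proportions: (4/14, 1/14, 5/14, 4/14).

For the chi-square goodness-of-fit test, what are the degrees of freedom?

df = k − 1 = 4 − 1 = 3

degrees of freedom = 3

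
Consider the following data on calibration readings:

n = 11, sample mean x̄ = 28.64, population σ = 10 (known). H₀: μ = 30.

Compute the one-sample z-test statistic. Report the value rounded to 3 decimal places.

test statistic = -0.451

SE = σ/√n = 10/√11 = 3.0151
z = (x̄−μ₀)/SE = (28.64−30)/3.0151 = -0.4511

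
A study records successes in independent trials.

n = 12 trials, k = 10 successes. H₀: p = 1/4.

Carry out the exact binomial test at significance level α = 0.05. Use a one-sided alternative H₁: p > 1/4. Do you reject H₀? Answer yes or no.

reject H₀: yes

Exact binomial: n=12, k=10, p₀=1/4=0.2500
P(X≥10) from Σ C(n,i)·p₀^i·(1−p₀)^(n−i)
p-value (one-sided, H₁ greater) = 0.00004
At α=0.05: p < α → reject H₀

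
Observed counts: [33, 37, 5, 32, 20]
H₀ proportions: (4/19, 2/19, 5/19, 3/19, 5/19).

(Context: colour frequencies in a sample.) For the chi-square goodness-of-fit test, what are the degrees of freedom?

degrees of freedom = 4

df = k − 1 = 5 − 1 = 4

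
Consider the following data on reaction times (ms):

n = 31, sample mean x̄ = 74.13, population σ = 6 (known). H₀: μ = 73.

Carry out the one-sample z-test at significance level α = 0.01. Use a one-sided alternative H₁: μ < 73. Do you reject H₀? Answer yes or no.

SE = σ/√n = 6/√31 = 1.0776
z = (x̄−μ₀)/SE = (74.13−73)/1.0776 = 1.0486
p-value (one-sided, H₁ less) = 0.85282
At α=0.01: p ≥ α → fail to reject H₀

reject H₀: no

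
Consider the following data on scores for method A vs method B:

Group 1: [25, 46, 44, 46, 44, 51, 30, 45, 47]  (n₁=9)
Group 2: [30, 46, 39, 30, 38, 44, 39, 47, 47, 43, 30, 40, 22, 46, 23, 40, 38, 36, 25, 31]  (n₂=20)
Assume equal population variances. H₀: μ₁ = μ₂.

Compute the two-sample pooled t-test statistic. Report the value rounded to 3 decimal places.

test statistic = 1.613

x̄₁=42.000, s₁=8.573, n₁=9
x̄₂=36.700, s₂=8.020, n₂=20
s_p² = [8·8.573² + 19·8.020²]/27 = 67.0444
SE = √(s_p²·(1/9+1/20)) = 3.2866
t = (42.000−36.700)/3.2866 = 1.6126
df = 27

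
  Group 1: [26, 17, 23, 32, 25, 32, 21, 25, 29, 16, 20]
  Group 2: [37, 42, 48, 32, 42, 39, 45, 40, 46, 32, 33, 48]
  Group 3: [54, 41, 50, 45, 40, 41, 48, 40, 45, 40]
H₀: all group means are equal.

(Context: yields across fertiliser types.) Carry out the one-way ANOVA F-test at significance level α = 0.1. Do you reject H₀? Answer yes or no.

reject H₀: yes

Group means [24.18, 40.33, 44.40], grand mean 36.182
SSB = Σnᵢ(x̄ᵢ−x̄)² = 2466.206; SSW = ΣΣ(x−x̄ᵢ)² = 898.703
MSB = 2466.206/2 = 1233.1030; MSW = 898.703/30 = 29.9568
F = MSB/MSW = 41.1628
df = (2, 30)
p-value (upper-tail) = 0.00000
At α=0.1: p < α → reject H₀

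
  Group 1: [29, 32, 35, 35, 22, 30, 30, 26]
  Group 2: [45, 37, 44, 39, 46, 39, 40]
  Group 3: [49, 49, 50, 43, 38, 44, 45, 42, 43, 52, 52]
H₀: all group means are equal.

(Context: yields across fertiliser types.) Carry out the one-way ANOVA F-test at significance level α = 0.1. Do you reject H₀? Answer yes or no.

reject H₀: yes

Group means [29.88, 41.43, 46.09], grand mean 39.846
SSB = Σnᵢ(x̄ᵢ−x̄)² = 1241.886; SSW = ΣΣ(x−x̄ᵢ)² = 417.498
MSB = 1241.886/2 = 620.9431; MSW = 417.498/23 = 18.1521
F = MSB/MSW = 34.2078
df = (2, 23)
p-value (upper-tail) = 0.00000
At α=0.1: p < α → reject H₀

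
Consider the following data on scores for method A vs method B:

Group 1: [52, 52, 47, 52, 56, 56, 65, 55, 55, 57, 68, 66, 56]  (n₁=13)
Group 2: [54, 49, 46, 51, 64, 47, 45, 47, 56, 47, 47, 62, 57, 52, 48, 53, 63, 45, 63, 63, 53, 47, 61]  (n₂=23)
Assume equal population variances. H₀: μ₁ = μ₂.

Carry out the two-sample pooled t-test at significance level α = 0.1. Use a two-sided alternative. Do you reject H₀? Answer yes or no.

reject H₀: no

x̄₁=56.692, s₁=6.129, n₁=13
x̄₂=53.043, s₂=6.725, n₂=23
s_p² = [12·6.129² + 22·6.725²]/34 = 42.5213
SE = √(s_p²·(1/13+1/23)) = 2.2627
t = (56.692−53.043)/2.2627 = 1.6126
df = 34
p-value (two-sided) = 0.11607
At α=0.1: p ≥ α → fail to reject H₀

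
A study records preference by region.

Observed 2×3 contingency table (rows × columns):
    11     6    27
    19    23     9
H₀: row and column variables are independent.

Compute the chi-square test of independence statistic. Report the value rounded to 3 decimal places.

test statistic = 20.695

Row totals [44, 51], col totals [30, 29, 36], n=95
χ² = (11−13.89)²/13.89 + (6−13.43)²/13.43 + (27−16.67)²/16.67 + (19−16.11)²/16.11 + (23−15.57)²/15.57 + (9−19.33)²/19.33 = 20.6954
df = 2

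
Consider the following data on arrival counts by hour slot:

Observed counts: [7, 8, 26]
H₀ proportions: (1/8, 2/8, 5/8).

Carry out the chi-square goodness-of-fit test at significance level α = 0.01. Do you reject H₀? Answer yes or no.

reject H₀: no

n = 41; E_i = n·p_i = [5.12, 10.25, 25.62]
χ² = (7−5.12)²/5.12 + (8−10.25)²/10.25 + (26−25.62)²/25.62 = 1.1854
df = 2
p-value (upper-tail) = 0.55284
At α=0.01: p ≥ α → fail to reject H₀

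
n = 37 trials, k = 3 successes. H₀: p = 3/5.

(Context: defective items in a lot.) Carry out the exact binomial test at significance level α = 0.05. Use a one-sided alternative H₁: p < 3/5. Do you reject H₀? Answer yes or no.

Exact binomial: n=37, k=3, p₀=3/5=0.6000
P(X≤3) from Σ C(n,i)·p₀^i·(1−p₀)^(n−i)
p-value (one-sided, H₁ less) = 0.00000
At α=0.05: p < α → reject H₀

reject H₀: yes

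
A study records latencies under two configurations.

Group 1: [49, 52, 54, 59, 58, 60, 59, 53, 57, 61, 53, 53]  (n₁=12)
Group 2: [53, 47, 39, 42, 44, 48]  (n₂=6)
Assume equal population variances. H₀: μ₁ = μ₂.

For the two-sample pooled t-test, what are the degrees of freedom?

df = n₁ + n₂ − 2 = 12 + 6 − 2 = 16

degrees of freedom = 16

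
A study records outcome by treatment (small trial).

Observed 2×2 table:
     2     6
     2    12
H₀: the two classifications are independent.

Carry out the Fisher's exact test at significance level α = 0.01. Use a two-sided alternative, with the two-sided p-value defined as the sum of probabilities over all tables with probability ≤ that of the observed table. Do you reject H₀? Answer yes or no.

Margins: r₁=8, r₂=14, c₁=4, c₂=18, n=22
p_obs = C(8,2)·C(14,2)/C(22,4); sum pmf over tables with pmf ≤ p_obs
p-value (two-sided) = 0.60191
At α=0.01: p ≥ α → fail to reject H₀

reject H₀: no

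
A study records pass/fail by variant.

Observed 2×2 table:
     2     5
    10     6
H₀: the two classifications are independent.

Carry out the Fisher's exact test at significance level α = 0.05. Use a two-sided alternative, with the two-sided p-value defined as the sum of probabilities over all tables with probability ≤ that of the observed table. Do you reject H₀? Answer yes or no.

reject H₀: no

Margins: r₁=7, r₂=16, c₁=12, c₂=11, n=23
p_obs = C(7,2)·C(16,10)/C(23,12); sum pmf over tables with pmf ≤ p_obs
p-value (two-sided) = 0.19303
At α=0.05: p ≥ α → fail to reject H₀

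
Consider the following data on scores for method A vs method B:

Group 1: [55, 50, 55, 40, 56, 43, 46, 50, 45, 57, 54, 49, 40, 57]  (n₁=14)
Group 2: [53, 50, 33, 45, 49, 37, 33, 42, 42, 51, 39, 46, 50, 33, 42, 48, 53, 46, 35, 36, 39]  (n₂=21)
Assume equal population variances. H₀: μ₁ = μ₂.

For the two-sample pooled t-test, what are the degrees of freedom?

degrees of freedom = 33

df = n₁ + n₂ − 2 = 14 + 21 − 2 = 33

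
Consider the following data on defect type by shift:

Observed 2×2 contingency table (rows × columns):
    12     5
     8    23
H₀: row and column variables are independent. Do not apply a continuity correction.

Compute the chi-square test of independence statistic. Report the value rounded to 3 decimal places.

test statistic = 9.059

Row totals [17, 31], col totals [20, 28], n=48
χ² = (12−7.08)²/7.08 + (5−9.92)²/9.92 + (8−12.92)²/12.92 + (23−18.08)²/18.08 = 9.0587
df = 1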